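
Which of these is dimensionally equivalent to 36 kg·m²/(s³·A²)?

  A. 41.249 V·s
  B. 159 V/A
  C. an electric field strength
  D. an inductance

Reference: kg·m²·s⁻³·A⁻².
Each option:
  A. V·s = J·C⁻¹·s = kg·m²·s⁻²·A⁻¹
  B. V·A⁻¹ = J·C⁻¹·A⁻¹ = kg·m²·s⁻³·A⁻²  ← same
  C. [electric field strength] = kg·m·s⁻³·A⁻¹
  D. [inductance] = kg·m²·s⁻²·A⁻²
Only B. matches kg·m²·s⁻³·A⁻².

B.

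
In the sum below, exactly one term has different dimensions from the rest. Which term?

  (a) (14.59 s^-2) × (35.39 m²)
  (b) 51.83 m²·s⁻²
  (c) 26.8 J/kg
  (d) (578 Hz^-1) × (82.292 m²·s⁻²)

Expand each in SI base units:
  (a) [s⁻²] · [m²] = m²·s⁻²
  (b) m²·s⁻²
  (c) J·kg⁻¹ = N·m·kg⁻¹ = m²·s⁻²
  (d) [s] · [m²·s⁻²] = m²·s⁻¹
All reduce to m²·s⁻² except (d), which is m²·s⁻¹.

(d)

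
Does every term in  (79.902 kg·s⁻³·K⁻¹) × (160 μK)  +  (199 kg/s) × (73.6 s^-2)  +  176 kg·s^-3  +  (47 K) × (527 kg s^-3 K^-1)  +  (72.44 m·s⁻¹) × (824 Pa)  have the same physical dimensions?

Yes

Reduce each to base SI dimensions:
  (79.902 kg·s⁻³·K⁻¹) × (160 μK):  [kg·s⁻³·K⁻¹] · [K] = kg·s⁻³
  (199 kg/s) × (73.6 s^-2):  [kg·s⁻¹] · [s⁻²] = kg·s⁻³
  176 kg·s^-3:  kg·s⁻³
  (47 K) × (527 kg s^-3 K^-1):  [K] · [kg·s⁻³·K⁻¹] = kg·s⁻³
  (72.44 m·s⁻¹) × (824 Pa):  [m·s⁻¹] · [kg·m⁻¹·s⁻²] = kg·s⁻³
Every term reduces to kg·s⁻³.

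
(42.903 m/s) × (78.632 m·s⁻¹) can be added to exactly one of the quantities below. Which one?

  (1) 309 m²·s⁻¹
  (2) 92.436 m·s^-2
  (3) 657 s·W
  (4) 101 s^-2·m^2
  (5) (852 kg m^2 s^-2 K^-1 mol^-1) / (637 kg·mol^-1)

Reference: [m·s⁻¹] · [m·s⁻¹] = m²·s⁻².
Each option:
  (1) m²·s⁻¹
  (2) m·s⁻²
  (3) W·s = J·s⁻¹·s = kg·m²·s⁻²
  (4) m²·s⁻²  ← same
  (5) [kg·m²·s⁻²·K⁻¹·mol⁻¹] / [kg·mol⁻¹] = m²·s⁻²·K⁻¹
Only (4) matches m²·s⁻².

(4)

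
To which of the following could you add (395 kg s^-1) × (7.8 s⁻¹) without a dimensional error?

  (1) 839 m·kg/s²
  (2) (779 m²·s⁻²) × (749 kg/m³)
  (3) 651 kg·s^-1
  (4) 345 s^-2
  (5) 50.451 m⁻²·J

Reference: [kg·s⁻¹] · [s⁻¹] = kg·s⁻².
Each option:
  (1) kg·m·s⁻²
  (2) [m²·s⁻²] · [kg·m⁻³] = kg·m⁻¹·s⁻²
  (3) kg·s⁻¹
  (4) s⁻²
  (5) J·m⁻² = N·m·m⁻² = kg·s⁻²  ← same
Only (5) matches kg·s⁻².

(5)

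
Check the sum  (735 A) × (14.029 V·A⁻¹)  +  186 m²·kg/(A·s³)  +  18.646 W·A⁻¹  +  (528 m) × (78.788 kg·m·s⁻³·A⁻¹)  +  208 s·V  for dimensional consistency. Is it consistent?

Dimensions:
  (735 A) × (14.029 V·A⁻¹):  [A] · [kg·m²·s⁻³·A⁻²] = kg·m²·s⁻³·A⁻¹
  186 m²·kg/(A·s³):  kg·m²·s⁻³·A⁻¹
  18.646 W·A⁻¹:  W·A⁻¹ = J·s⁻¹·A⁻¹ = kg·m²·s⁻³·A⁻¹
  (528 m) × (78.788 kg·m·s⁻³·A⁻¹):  [m] · [kg·m·s⁻³·A⁻¹] = kg·m²·s⁻³·A⁻¹
  208 s·V:  V·s = J·C⁻¹·s = kg·m²·s⁻²·A⁻¹
The terms do not share a single dimension (kg·m²·s⁻²·A⁻¹ vs kg·m²·s⁻³·A⁻¹).

No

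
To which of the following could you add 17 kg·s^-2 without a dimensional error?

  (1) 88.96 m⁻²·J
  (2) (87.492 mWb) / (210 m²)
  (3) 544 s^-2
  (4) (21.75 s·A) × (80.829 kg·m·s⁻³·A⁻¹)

Reference: kg·s⁻².
Each option:
  (1) J·m⁻² = N·m·m⁻² = kg·s⁻²  ← same
  (2) [kg·m²·s⁻²·A⁻¹] / [m²] = kg·s⁻²·A⁻¹
  (3) s⁻²
  (4) [s·A] · [kg·m·s⁻³·A⁻¹] = kg·m·s⁻²
Only (1) matches kg·s⁻².

(1)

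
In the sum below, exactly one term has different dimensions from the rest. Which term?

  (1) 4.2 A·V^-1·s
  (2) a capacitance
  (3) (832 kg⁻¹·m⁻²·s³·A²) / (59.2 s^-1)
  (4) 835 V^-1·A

Expand each in SI base units:
  (1) A·s·V⁻¹ = A·s·(J·C⁻¹)⁻¹ = kg⁻¹·m⁻²·s⁴·A²
  (2) [capacitance] = kg⁻¹·m⁻²·s⁴·A²
  (3) [kg⁻¹·m⁻²·s³·A²] / [s⁻¹] = kg⁻¹·m⁻²·s⁴·A²
  (4) A·V⁻¹ = A·(J·C⁻¹)⁻¹ = kg⁻¹·m⁻²·s³·A²
All reduce to kg⁻¹·m⁻²·s⁴·A² except (4), which is kg⁻¹·m⁻²·s³·A².

(4)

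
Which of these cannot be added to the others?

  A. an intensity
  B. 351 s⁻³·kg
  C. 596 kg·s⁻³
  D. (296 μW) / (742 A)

Expand each in SI base units:
  A. [intensity] = kg·s⁻³
  B. kg·s⁻³
  C. kg·s⁻³
  D. [kg·m²·s⁻³] / [A] = kg·m²·s⁻³·A⁻¹
All reduce to kg·s⁻³ except D., which is kg·m²·s⁻³·A⁻¹.

D.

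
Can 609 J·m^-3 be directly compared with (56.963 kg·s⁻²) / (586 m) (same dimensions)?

In SI base units:
  609 J·m^-3:  J·m⁻³ = N·m·m⁻³ = kg·m⁻¹·s⁻²
  (56.963 kg·s⁻²) / (586 m):  [kg·s⁻²] / [m] = kg·m⁻¹·s⁻²
Both are kg·m⁻¹·s⁻², so they have the same dimensions and can be added.

Yes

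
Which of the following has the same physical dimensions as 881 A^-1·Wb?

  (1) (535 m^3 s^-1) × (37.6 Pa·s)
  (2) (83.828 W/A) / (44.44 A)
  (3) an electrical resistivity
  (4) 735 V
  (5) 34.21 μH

Reference: Wb·A⁻¹ = V·s·A⁻¹ = kg·m²·s⁻²·A⁻².
Each option:
  (1) [m³·s⁻¹] · [kg·m⁻¹·s⁻¹] = kg·m²·s⁻²
  (2) [kg·m²·s⁻³·A⁻¹] / [A] = kg·m²·s⁻³·A⁻²
  (3) [electrical resistivity] = kg·m³·s⁻³·A⁻²
  (4) V = J·C⁻¹ = kg·m²·s⁻³·A⁻¹
  (5) H = V·s·A⁻¹ = kg·m²·s⁻²·A⁻²  ← same
Only (5) matches kg·m²·s⁻²·A⁻².

(5)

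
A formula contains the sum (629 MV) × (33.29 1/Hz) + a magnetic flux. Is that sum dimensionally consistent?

Yes

Dimensions:
  (629 MV) × (33.29 1/Hz):  [kg·m²·s⁻³·A⁻¹] · [s] = kg·m²·s⁻²·A⁻¹
  a magnetic flux:  [magnetic flux] = kg·m²·s⁻²·A⁻¹
Both are kg·m²·s⁻²·A⁻¹, so they have the same dimensions and can be added.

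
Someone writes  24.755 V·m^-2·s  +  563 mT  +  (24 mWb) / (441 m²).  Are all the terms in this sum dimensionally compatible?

Expand each in SI base units:
  24.755 V·m^-2·s:  V·s·m⁻² = J·C⁻¹·s·m⁻² = kg·s⁻²·A⁻¹
  563 mT:  T = Wb·m⁻² = kg·s⁻²·A⁻¹
  (24 mWb) / (441 m²):  [kg·m²·s⁻²·A⁻¹] / [m²] = kg·s⁻²·A⁻¹
Every term reduces to kg·s⁻²·A⁻¹.

Yes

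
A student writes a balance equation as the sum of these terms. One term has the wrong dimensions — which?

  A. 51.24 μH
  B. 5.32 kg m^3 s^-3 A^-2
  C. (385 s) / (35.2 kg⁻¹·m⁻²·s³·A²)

Reduce each to base SI dimensions:
  A. H = V·s·A⁻¹ = kg·m²·s⁻²·A⁻²
  B. kg·m³·s⁻³·A⁻²
  C. [s] / [kg⁻¹·m⁻²·s³·A²] = kg·m²·s⁻²·A⁻²
All reduce to kg·m²·s⁻²·A⁻² except B., which is kg·m³·s⁻³·A⁻².

B.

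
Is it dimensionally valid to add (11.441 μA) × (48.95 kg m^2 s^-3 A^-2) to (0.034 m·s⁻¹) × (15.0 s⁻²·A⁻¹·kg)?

Reduce each to base SI dimensions:
  (11.441 μA) × (48.95 kg m^2 s^-3 A^-2):  [A] · [kg·m²·s⁻³·A⁻²] = kg·m²·s⁻³·A⁻¹
  (0.034 m·s⁻¹) × (15.0 s⁻²·A⁻¹·kg):  [m·s⁻¹] · [kg·s⁻²·A⁻¹] = kg·m·s⁻³·A⁻¹
kg·m²·s⁻³·A⁻¹ ≠ kg·m·s⁻³·A⁻¹, so they cannot be added.

No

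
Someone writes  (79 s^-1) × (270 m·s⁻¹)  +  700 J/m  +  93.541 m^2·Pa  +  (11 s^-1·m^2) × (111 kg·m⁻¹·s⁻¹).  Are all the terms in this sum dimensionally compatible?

No

In SI base units:
  (79 s^-1) × (270 m·s⁻¹):  [s⁻¹] · [m·s⁻¹] = m·s⁻²
  700 J/m:  J·m⁻¹ = N·m·m⁻¹ = kg·m·s⁻²
  93.541 m^2·Pa:  Pa·m² = N·m⁻²·m² = kg·m·s⁻²
  (11 s^-1·m^2) × (111 kg·m⁻¹·s⁻¹):  [m²·s⁻¹] · [kg·m⁻¹·s⁻¹] = kg·m·s⁻²
The terms do not share a single dimension (kg·m·s⁻² vs m·s⁻²).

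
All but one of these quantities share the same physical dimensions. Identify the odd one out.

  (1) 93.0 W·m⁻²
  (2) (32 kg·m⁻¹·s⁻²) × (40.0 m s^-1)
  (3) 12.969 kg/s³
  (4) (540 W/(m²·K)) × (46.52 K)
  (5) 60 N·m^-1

Work out the base dimensions of each:
  (1) W·m⁻² = J·s⁻¹·m⁻² = kg·s⁻³
  (2) [kg·m⁻¹·s⁻²] · [m·s⁻¹] = kg·s⁻³
  (3) kg·s⁻³
  (4) [kg·s⁻³·K⁻¹] · [K] = kg·s⁻³
  (5) N·m⁻¹ = kg·m·s⁻²·m⁻¹ = kg·s⁻²
All reduce to kg·s⁻³ except (5), which is kg·s⁻².

(5)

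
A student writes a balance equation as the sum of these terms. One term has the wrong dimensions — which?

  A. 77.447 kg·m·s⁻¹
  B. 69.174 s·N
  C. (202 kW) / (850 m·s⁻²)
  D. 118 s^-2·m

Expand each in SI base units:
  A. kg·m·s⁻¹
  B. N·s = kg·m·s⁻²·s = kg·m·s⁻¹
  C. [kg·m²·s⁻³] / [m·s⁻²] = kg·m·s⁻¹
  D. m·s⁻²
All reduce to kg·m·s⁻¹ except D., which is m·s⁻².

D.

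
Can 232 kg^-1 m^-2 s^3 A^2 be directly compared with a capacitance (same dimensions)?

No

Work out the base dimensions of each:
  232 kg^-1 m^-2 s^3 A^2:  kg⁻¹·m⁻²·s³·A²
  a capacitance:  [capacitance] = kg⁻¹·m⁻²·s⁴·A²
kg⁻¹·m⁻²·s³·A² ≠ kg⁻¹·m⁻²·s⁴·A², so they cannot be added.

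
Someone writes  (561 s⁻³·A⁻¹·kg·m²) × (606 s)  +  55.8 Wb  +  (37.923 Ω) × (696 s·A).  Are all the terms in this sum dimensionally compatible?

Yes

Reduce each to base SI dimensions:
  (561 s⁻³·A⁻¹·kg·m²) × (606 s):  [kg·m²·s⁻³·A⁻¹] · [s] = kg·m²·s⁻²·A⁻¹
  55.8 Wb:  Wb = V·s = kg·m²·s⁻²·A⁻¹
  (37.923 Ω) × (696 s·A):  [kg·m²·s⁻³·A⁻²] · [s·A] = kg·m²·s⁻²·A⁻¹
Every term reduces to kg·m²·s⁻²·A⁻¹.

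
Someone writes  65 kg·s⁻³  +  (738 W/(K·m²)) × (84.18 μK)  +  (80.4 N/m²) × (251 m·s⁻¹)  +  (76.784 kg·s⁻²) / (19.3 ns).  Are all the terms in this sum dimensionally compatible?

Work out the base dimensions of each:
  65 kg·s⁻³:  kg·s⁻³
  (738 W/(K·m²)) × (84.18 μK):  [kg·s⁻³·K⁻¹] · [K] = kg·s⁻³
  (80.4 N/m²) × (251 m·s⁻¹):  [kg·m⁻¹·s⁻²] · [m·s⁻¹] = kg·s⁻³
  (76.784 kg·s⁻²) / (19.3 ns):  [kg·s⁻²] / [s] = kg·s⁻³
Every term reduces to kg·s⁻³.

Yes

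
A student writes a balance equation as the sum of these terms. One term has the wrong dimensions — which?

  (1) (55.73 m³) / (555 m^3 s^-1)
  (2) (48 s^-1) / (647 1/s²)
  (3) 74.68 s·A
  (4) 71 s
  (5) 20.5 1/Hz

Expand each in SI base units:
  (1) [m³] / [m³·s⁻¹] = s
  (2) [s⁻¹] / [s⁻²] = s
  (3) A·s = s·A
  (4) s
  (5) Hz⁻¹ = (s⁻¹)⁻¹ = s
All reduce to s except (3), which is s·A.

(3)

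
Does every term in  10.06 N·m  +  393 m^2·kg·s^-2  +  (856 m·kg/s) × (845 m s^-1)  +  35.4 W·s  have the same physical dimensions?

Work out the base dimensions of each:
  10.06 N·m:  N·m = kg·m·s⁻²·m = kg·m²·s⁻²
  393 m^2·kg·s^-2:  kg·m²·s⁻²
  (856 m·kg/s) × (845 m s^-1):  [kg·m·s⁻¹] · [m·s⁻¹] = kg·m²·s⁻²
  35.4 W·s:  W·s = J·s⁻¹·s = kg·m²·s⁻²
Every term reduces to kg·m²·s⁻².

Yes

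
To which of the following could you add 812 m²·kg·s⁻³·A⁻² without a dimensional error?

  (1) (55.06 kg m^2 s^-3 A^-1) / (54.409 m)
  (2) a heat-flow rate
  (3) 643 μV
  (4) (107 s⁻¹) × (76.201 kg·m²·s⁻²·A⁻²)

Reference: kg·m²·s⁻³·A⁻².
Each option:
  (1) [kg·m²·s⁻³·A⁻¹] / [m] = kg·m·s⁻³·A⁻¹
  (2) [heat-flow rate] = kg·m²·s⁻³
  (3) V = J·C⁻¹ = kg·m²·s⁻³·A⁻¹
  (4) [s⁻¹] · [kg·m²·s⁻²·A⁻²] = kg·m²·s⁻³·A⁻²  ← same
Only (4) matches kg·m²·s⁻³·A⁻².

(4)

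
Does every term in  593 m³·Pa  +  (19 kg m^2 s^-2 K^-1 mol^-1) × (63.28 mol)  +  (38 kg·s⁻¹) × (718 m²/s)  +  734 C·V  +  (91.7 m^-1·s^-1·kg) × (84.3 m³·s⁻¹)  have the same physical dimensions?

No

Work out the base dimensions of each:
  593 m³·Pa:  Pa·m³ = N·m⁻²·m³ = kg·m²·s⁻²
  (19 kg m^2 s^-2 K^-1 mol^-1) × (63.28 mol):  [kg·m²·s⁻²·K⁻¹·mol⁻¹] · [mol] = kg·m²·s⁻²·K⁻¹
  (38 kg·s⁻¹) × (718 m²/s):  [kg·s⁻¹] · [m²·s⁻¹] = kg·m²·s⁻²
  734 C·V:  C·V = s·A·J·C⁻¹ = kg·m²·s⁻²
  (91.7 m^-1·s^-1·kg) × (84.3 m³·s⁻¹):  [kg·m⁻¹·s⁻¹] · [m³·s⁻¹] = kg·m²·s⁻²
The terms do not share a single dimension (kg·m²·s⁻² vs kg·m²·s⁻²·K⁻¹).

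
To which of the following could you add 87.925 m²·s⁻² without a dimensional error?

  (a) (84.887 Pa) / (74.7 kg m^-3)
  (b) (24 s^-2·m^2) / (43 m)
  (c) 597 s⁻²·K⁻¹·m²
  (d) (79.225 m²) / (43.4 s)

(a)

Reference: m²·s⁻².
Each option:
  (a) [kg·m⁻¹·s⁻²] / [kg·m⁻³] = m²·s⁻²  ← same
  (b) [m²·s⁻²] / [m] = m·s⁻²
  (c) m²·s⁻²·K⁻¹
  (d) [m²] / [s] = m²·s⁻¹
Only (a) matches m²·s⁻².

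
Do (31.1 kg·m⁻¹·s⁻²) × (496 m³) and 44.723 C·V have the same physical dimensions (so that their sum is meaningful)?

Yes

In SI base units:
  (31.1 kg·m⁻¹·s⁻²) × (496 m³):  [kg·m⁻¹·s⁻²] · [m³] = kg·m²·s⁻²
  44.723 C·V:  C·V = s·A·J·C⁻¹ = kg·m²·s⁻²
Both are kg·m²·s⁻², so they have the same dimensions and can be added.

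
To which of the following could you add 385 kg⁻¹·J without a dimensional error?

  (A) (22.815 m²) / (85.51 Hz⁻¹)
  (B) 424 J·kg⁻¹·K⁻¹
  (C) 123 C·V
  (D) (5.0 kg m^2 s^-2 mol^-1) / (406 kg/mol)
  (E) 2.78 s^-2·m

(D)

Reference: J·kg⁻¹ = N·m·kg⁻¹ = m²·s⁻².
Each option:
  (A) [m²] / [s] = m²·s⁻¹
  (B) J·kg⁻¹·K⁻¹ = N·m·kg⁻¹·K⁻¹ = m²·s⁻²·K⁻¹
  (C) C·V = s·A·J·C⁻¹ = kg·m²·s⁻²
  (D) [kg·m²·s⁻²·mol⁻¹] / [kg·mol⁻¹] = m²·s⁻²  ← same
  (E) m·s⁻²
Only (D) matches m²·s⁻².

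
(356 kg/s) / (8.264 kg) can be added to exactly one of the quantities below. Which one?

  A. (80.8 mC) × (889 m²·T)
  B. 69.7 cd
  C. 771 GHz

C.

Reference: [kg·s⁻¹] / [kg] = s⁻¹.
Each option:
  A. [s·A] · [kg·m²·s⁻²·A⁻¹] = kg·m²·s⁻¹
  B. cd
  C. Hz = s⁻¹  ← same
Only C. matches s⁻¹.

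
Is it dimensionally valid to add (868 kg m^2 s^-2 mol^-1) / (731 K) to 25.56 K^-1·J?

Expand each in SI base units:
  (868 kg m^2 s^-2 mol^-1) / (731 K):  [kg·m²·s⁻²·mol⁻¹] / [K] = kg·m²·s⁻²·K⁻¹·mol⁻¹
  25.56 K^-1·J:  J·K⁻¹ = N·m·K⁻¹ = kg·m²·s⁻²·K⁻¹
kg·m²·s⁻²·K⁻¹·mol⁻¹ ≠ kg·m²·s⁻²·K⁻¹, so they cannot be added.

No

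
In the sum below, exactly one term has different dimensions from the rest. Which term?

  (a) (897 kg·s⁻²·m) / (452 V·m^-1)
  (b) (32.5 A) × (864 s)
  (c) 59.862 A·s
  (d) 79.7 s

(d)

Work out the base dimensions of each:
  (a) [kg·m·s⁻²] / [kg·m·s⁻³·A⁻¹] = s·A
  (b) [A] · [s] = s·A
  (c) A·s = s·A
  (d) s
All reduce to s·A except (d), which is s.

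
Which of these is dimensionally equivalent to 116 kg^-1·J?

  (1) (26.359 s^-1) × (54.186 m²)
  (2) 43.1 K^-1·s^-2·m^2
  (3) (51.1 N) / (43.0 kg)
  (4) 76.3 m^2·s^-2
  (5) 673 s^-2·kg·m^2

(4)

Reference: J·kg⁻¹ = N·m·kg⁻¹ = m²·s⁻².
Each option:
  (1) [s⁻¹] · [m²] = m²·s⁻¹
  (2) m²·s⁻²·K⁻¹
  (3) [kg·m·s⁻²] / [kg] = m·s⁻²
  (4) m²·s⁻²  ← same
  (5) kg·m²·s⁻²
Only (4) matches m²·s⁻².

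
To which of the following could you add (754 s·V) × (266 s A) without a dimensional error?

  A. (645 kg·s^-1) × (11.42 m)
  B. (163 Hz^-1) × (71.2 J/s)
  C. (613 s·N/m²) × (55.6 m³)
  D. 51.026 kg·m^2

Reference: [kg·m²·s⁻²·A⁻¹] · [s·A] = kg·m²·s⁻¹.
Each option:
  A. [kg·s⁻¹] · [m] = kg·m·s⁻¹
  B. [s] · [kg·m²·s⁻³] = kg·m²·s⁻²
  C. [kg·m⁻¹·s⁻¹] · [m³] = kg·m²·s⁻¹  ← same
  D. kg·m²
Only C. matches kg·m²·s⁻¹.

C.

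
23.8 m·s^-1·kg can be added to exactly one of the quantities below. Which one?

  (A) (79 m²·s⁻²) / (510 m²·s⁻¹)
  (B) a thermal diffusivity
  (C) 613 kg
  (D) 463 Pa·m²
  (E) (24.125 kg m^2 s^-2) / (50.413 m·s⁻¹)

(E)

Reference: kg·m·s⁻¹.
Each option:
  (A) [m²·s⁻²] / [m²·s⁻¹] = s⁻¹
  (B) [thermal diffusivity] = m²·s⁻¹
  (C) kg
  (D) Pa·m² = N·m⁻²·m² = kg·m·s⁻²
  (E) [kg·m²·s⁻²] / [m·s⁻¹] = kg·m·s⁻¹  ← same
Only (E) matches kg·m·s⁻¹.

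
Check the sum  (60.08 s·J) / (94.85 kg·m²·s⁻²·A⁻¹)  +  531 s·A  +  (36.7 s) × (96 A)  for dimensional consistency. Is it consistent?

In SI base units:
  (60.08 s·J) / (94.85 kg·m²·s⁻²·A⁻¹):  [kg·m²·s⁻¹] / [kg·m²·s⁻²·A⁻¹] = s·A
  531 s·A:  A·s = s·A
  (36.7 s) × (96 A):  [s] · [A] = s·A
Every term reduces to s·A.

Yes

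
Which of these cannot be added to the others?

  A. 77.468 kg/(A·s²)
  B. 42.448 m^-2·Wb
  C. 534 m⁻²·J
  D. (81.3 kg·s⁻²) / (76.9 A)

C.

Work out the base dimensions of each:
  A. kg·s⁻²·A⁻¹
  B. Wb·m⁻² = V·s·m⁻² = kg·s⁻²·A⁻¹
  C. J·m⁻² = N·m·m⁻² = kg·s⁻²
  D. [kg·s⁻²] / [A] = kg·s⁻²·A⁻¹
All reduce to kg·s⁻²·A⁻¹ except C., which is kg·s⁻².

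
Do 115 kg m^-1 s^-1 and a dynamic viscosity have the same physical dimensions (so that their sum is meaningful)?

Expand each in SI base units:
  115 kg m^-1 s^-1:  kg·m⁻¹·s⁻¹
  a dynamic viscosity:  [dynamic viscosity] = kg·m⁻¹·s⁻¹
Both are kg·m⁻¹·s⁻¹, so they have the same dimensions and can be added.

Yes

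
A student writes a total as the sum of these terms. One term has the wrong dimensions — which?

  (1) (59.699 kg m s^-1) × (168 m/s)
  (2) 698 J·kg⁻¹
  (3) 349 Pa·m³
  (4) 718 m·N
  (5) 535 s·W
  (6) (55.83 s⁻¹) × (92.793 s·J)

(2)

Dimensions:
  (1) [kg·m·s⁻¹] · [m·s⁻¹] = kg·m²·s⁻²
  (2) J·kg⁻¹ = N·m·kg⁻¹ = m²·s⁻²
  (3) Pa·m³ = N·m⁻²·m³ = kg·m²·s⁻²
  (4) N·m = kg·m·s⁻²·m = kg·m²·s⁻²
  (5) W·s = J·s⁻¹·s = kg·m²·s⁻²
  (6) [s⁻¹] · [kg·m²·s⁻¹] = kg·m²·s⁻²
All reduce to kg·m²·s⁻² except (2), which is m²·s⁻².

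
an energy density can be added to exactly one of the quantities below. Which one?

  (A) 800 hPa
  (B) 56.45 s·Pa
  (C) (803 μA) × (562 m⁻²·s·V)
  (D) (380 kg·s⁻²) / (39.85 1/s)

(A)

Reference: [energy density] = kg·m⁻¹·s⁻².
Each option:
  (A) Pa = N·m⁻² = kg·m⁻¹·s⁻²  ← same
  (B) Pa·s = N·m⁻²·s = kg·m⁻¹·s⁻¹
  (C) [A] · [kg·s⁻²·A⁻¹] = kg·s⁻²
  (D) [kg·s⁻²] / [s⁻¹] = kg·s⁻¹
Only (A) matches kg·m⁻¹·s⁻².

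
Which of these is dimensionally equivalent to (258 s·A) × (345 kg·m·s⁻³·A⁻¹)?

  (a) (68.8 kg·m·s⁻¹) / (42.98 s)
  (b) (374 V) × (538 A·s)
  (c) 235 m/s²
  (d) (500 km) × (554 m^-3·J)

Reference: [s·A] · [kg·m·s⁻³·A⁻¹] = kg·m·s⁻².
Each option:
  (a) [kg·m·s⁻¹] / [s] = kg·m·s⁻²  ← same
  (b) [kg·m²·s⁻³·A⁻¹] · [s·A] = kg·m²·s⁻²
  (c) m·s⁻²
  (d) [m] · [kg·m⁻¹·s⁻²] = kg·s⁻²
Only (a) matches kg·m·s⁻².

(a)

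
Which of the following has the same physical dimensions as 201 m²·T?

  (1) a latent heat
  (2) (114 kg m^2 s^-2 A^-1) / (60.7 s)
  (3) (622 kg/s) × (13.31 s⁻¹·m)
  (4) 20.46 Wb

Reference: T·m² = Wb·m⁻²·m² = kg·m²·s⁻²·A⁻¹.
Each option:
  (1) [latent heat] = m²·s⁻²
  (2) [kg·m²·s⁻²·A⁻¹] / [s] = kg·m²·s⁻³·A⁻¹
  (3) [kg·s⁻¹] · [m·s⁻¹] = kg·m·s⁻²
  (4) Wb = V·s = kg·m²·s⁻²·A⁻¹  ← same
Only (4) matches kg·m²·s⁻²·A⁻¹.

(4)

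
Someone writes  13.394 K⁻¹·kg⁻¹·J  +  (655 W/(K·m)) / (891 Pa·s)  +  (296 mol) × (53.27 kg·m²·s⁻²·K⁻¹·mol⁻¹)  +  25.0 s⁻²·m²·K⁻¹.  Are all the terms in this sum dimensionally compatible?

Expand each in SI base units:
  13.394 K⁻¹·kg⁻¹·J:  J·kg⁻¹·K⁻¹ = N·m·kg⁻¹·K⁻¹ = m²·s⁻²·K⁻¹
  (655 W/(K·m)) / (891 Pa·s):  [kg·m·s⁻³·K⁻¹] / [kg·m⁻¹·s⁻¹] = m²·s⁻²·K⁻¹
  (296 mol) × (53.27 kg·m²·s⁻²·K⁻¹·mol⁻¹):  [mol] · [kg·m²·s⁻²·K⁻¹·mol⁻¹] = kg·m²·s⁻²·K⁻¹
  25.0 s⁻²·m²·K⁻¹:  m²·s⁻²·K⁻¹
The terms do not share a single dimension (kg·m²·s⁻²·K⁻¹ vs m²·s⁻²·K⁻¹).

No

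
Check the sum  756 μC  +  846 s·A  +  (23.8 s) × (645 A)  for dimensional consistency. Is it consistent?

In SI base units:
  756 μC:  C = s·A
  846 s·A:  A·s = s·A
  (23.8 s) × (645 A):  [s] · [A] = s·A
Every term reduces to s·A.

Yes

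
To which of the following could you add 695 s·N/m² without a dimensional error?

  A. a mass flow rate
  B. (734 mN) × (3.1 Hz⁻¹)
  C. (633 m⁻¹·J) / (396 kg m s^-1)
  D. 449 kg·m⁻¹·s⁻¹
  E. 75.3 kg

D.

Reference: N·s·m⁻² = kg·m·s⁻²·s·m⁻² = kg·m⁻¹·s⁻¹.
Each option:
  A. [mass flow rate] = kg·s⁻¹
  B. [kg·m·s⁻²] · [s] = kg·m·s⁻¹
  C. [kg·m·s⁻²] / [kg·m·s⁻¹] = s⁻¹
  D. kg·m⁻¹·s⁻¹  ← same
  E. kg
Only D. matches kg·m⁻¹·s⁻¹.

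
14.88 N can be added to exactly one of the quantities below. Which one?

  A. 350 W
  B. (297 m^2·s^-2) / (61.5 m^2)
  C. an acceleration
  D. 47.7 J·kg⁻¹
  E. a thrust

Reference: N = kg·m·s⁻².
Each option:
  A. W = J·s⁻¹ = kg·m²·s⁻³
  B. [m²·s⁻²] / [m²] = s⁻²
  C. [acceleration] = m·s⁻²
  D. J·kg⁻¹ = N·m·kg⁻¹ = m²·s⁻²
  E. [thrust] = kg·m·s⁻²  ← same
Only E. matches kg·m·s⁻².

E.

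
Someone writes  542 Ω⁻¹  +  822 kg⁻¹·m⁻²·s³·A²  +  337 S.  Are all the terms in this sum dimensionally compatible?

Yes

Expand each in SI base units:
  542 Ω⁻¹:  Ω⁻¹ = (V·A⁻¹)⁻¹ = kg⁻¹·m⁻²·s³·A²
  822 kg⁻¹·m⁻²·s³·A²:  kg⁻¹·m⁻²·s³·A²
  337 S:  S = Ω⁻¹ = kg⁻¹·m⁻²·s³·A²
Every term reduces to kg⁻¹·m⁻²·s³·A².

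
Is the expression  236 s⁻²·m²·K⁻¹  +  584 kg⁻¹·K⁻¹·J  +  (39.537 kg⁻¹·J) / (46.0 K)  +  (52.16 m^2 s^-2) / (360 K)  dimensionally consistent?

Yes

Dimensions:
  236 s⁻²·m²·K⁻¹:  m²·s⁻²·K⁻¹
  584 kg⁻¹·K⁻¹·J:  J·kg⁻¹·K⁻¹ = N·m·kg⁻¹·K⁻¹ = m²·s⁻²·K⁻¹
  (39.537 kg⁻¹·J) / (46.0 K):  [m²·s⁻²] / [K] = m²·s⁻²·K⁻¹
  (52.16 m^2 s^-2) / (360 K):  [m²·s⁻²] / [K] = m²·s⁻²·K⁻¹
Every term reduces to m²·s⁻²·K⁻¹.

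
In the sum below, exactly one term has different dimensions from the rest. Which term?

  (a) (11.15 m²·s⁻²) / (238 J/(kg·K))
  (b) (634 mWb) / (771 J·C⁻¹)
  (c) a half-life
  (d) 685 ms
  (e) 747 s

Reduce each to base SI dimensions:
  (a) [m²·s⁻²] / [m²·s⁻²·K⁻¹] = K
  (b) [kg·m²·s⁻²·A⁻¹] / [kg·m²·s⁻³·A⁻¹] = s
  (c) [half-life] = s
  (d) s
  (e) s
All reduce to s except (a), which is K.

(a)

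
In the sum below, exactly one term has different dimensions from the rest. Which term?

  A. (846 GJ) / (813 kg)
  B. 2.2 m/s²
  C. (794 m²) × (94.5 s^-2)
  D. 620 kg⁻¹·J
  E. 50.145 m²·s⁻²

Reduce each to base SI dimensions:
  A. [kg·m²·s⁻²] / [kg] = m²·s⁻²
  B. m·s⁻²
  C. [m²] · [s⁻²] = m²·s⁻²
  D. J·kg⁻¹ = N·m·kg⁻¹ = m²·s⁻²
  E. m²·s⁻²
All reduce to m²·s⁻² except B., which is m·s⁻².

B.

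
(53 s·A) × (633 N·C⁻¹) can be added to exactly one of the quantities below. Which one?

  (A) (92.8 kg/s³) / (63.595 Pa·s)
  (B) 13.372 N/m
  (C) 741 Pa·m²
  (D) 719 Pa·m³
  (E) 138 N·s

(C)

Reference: [s·A] · [kg·m·s⁻³·A⁻¹] = kg·m·s⁻².
Each option:
  (A) [kg·s⁻³] / [kg·m⁻¹·s⁻¹] = m·s⁻²
  (B) N·m⁻¹ = kg·m·s⁻²·m⁻¹ = kg·s⁻²
  (C) Pa·m² = N·m⁻²·m² = kg·m·s⁻²  ← same
  (D) Pa·m³ = N·m⁻²·m³ = kg·m²·s⁻²
  (E) N·s = kg·m·s⁻²·s = kg·m·s⁻¹
Only (C) matches kg·m·s⁻².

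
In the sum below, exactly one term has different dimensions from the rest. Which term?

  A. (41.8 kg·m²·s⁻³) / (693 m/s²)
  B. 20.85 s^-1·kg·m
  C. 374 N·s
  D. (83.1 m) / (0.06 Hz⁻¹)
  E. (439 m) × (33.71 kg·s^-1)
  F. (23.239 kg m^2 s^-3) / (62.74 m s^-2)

Reduce each to base SI dimensions:
  A. [kg·m²·s⁻³] / [m·s⁻²] = kg·m·s⁻¹
  B. kg·m·s⁻¹
  C. N·s = kg·m·s⁻²·s = kg·m·s⁻¹
  D. [m] / [s] = m·s⁻¹
  E. [m] · [kg·s⁻¹] = kg·m·s⁻¹
  F. [kg·m²·s⁻³] / [m·s⁻²] = kg·m·s⁻¹
All reduce to kg·m·s⁻¹ except D., which is m·s⁻¹.

D.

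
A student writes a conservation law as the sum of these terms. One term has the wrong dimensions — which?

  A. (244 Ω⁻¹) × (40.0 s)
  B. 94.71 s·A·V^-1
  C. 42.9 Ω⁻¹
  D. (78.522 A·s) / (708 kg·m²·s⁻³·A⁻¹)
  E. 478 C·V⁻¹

In SI base units:
  A. [kg⁻¹·m⁻²·s³·A²] · [s] = kg⁻¹·m⁻²·s⁴·A²
  B. A·s·V⁻¹ = A·s·(J·C⁻¹)⁻¹ = kg⁻¹·m⁻²·s⁴·A²
  C. Ω⁻¹ = (V·A⁻¹)⁻¹ = kg⁻¹·m⁻²·s³·A²
  D. [s·A] / [kg·m²·s⁻³·A⁻¹] = kg⁻¹·m⁻²·s⁴·A²
  E. C·V⁻¹ = s·A·(J·C⁻¹)⁻¹ = kg⁻¹·m⁻²·s⁴·A²
All reduce to kg⁻¹·m⁻²·s⁴·A² except C., which is kg⁻¹·m⁻²·s³·A².

C.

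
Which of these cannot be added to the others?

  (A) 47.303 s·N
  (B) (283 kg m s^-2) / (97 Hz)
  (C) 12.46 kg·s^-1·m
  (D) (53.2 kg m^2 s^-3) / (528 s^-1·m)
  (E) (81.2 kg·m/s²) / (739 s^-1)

(D)

Reduce each to base SI dimensions:
  (A) N·s = kg·m·s⁻²·s = kg·m·s⁻¹
  (B) [kg·m·s⁻²] / [s⁻¹] = kg·m·s⁻¹
  (C) kg·m·s⁻¹
  (D) [kg·m²·s⁻³] / [m·s⁻¹] = kg·m·s⁻²
  (E) [kg·m·s⁻²] / [s⁻¹] = kg·m·s⁻¹
All reduce to kg·m·s⁻¹ except (D), which is kg·m·s⁻².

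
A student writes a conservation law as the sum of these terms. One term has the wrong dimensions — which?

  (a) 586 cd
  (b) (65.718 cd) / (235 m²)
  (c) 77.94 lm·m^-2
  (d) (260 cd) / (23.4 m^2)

Dimensions:
  (a) cd
  (b) [cd] / [m²] = m⁻²·cd
  (c) lm·m⁻² = cd·m⁻² = m⁻²·cd
  (d) [cd] / [m²] = m⁻²·cd
All reduce to m⁻²·cd except (a), which is cd.

(a)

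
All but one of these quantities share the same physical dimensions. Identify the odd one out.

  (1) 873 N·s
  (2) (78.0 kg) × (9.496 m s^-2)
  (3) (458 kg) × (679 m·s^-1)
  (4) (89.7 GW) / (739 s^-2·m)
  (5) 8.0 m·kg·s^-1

Expand each in SI base units:
  (1) N·s = kg·m·s⁻²·s = kg·m·s⁻¹
  (2) [kg] · [m·s⁻²] = kg·m·s⁻²
  (3) [kg] · [m·s⁻¹] = kg·m·s⁻¹
  (4) [kg·m²·s⁻³] / [m·s⁻²] = kg·m·s⁻¹
  (5) kg·m·s⁻¹
All reduce to kg·m·s⁻¹ except (2), which is kg·m·s⁻².

(2)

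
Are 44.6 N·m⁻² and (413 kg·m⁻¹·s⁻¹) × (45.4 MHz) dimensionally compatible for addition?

Yes

Dimensions:
  44.6 N·m⁻²:  N·m⁻² = kg·m·s⁻²·m⁻² = kg·m⁻¹·s⁻²
  (413 kg·m⁻¹·s⁻¹) × (45.4 MHz):  [kg·m⁻¹·s⁻¹] · [s⁻¹] = kg·m⁻¹·s⁻²
Both are kg·m⁻¹·s⁻², so they have the same dimensions and can be added.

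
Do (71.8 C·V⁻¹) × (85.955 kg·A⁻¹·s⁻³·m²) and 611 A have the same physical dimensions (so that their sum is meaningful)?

No

Dimensions:
  (71.8 C·V⁻¹) × (85.955 kg·A⁻¹·s⁻³·m²):  [kg⁻¹·m⁻²·s⁴·A²] · [kg·m²·s⁻³·A⁻¹] = s·A
  611 A:  A
s·A ≠ A, so they cannot be added.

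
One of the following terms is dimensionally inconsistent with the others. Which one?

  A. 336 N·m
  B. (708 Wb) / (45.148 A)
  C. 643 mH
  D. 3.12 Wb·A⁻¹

A.

Work out the base dimensions of each:
  A. N·m = kg·m·s⁻²·m = kg·m²·s⁻²
  B. [kg·m²·s⁻²·A⁻¹] / [A] = kg·m²·s⁻²·A⁻²
  C. H = V·s·A⁻¹ = kg·m²·s⁻²·A⁻²
  D. Wb·A⁻¹ = V·s·A⁻¹ = kg·m²·s⁻²·A⁻²
All reduce to kg·m²·s⁻²·A⁻² except A., which is kg·m²·s⁻².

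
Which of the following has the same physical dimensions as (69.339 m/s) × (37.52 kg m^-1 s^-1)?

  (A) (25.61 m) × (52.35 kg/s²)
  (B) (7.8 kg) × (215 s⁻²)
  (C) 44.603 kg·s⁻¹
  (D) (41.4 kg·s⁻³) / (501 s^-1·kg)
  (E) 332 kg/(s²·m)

(B)

Reference: [m·s⁻¹] · [kg·m⁻¹·s⁻¹] = kg·s⁻².
Each option:
  (A) [m] · [kg·s⁻²] = kg·m·s⁻²
  (B) [kg] · [s⁻²] = kg·s⁻²  ← same
  (C) kg·s⁻¹
  (D) [kg·s⁻³] / [kg·s⁻¹] = s⁻²
  (E) kg·m⁻¹·s⁻²
Only (B) matches kg·s⁻².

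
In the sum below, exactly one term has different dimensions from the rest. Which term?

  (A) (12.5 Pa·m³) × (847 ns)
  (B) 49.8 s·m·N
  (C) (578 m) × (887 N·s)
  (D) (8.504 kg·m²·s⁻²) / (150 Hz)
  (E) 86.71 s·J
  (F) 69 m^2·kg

Dimensions:
  (A) [kg·m²·s⁻²] · [s] = kg·m²·s⁻¹
  (B) N·m·s = kg·m·s⁻²·m·s = kg·m²·s⁻¹
  (C) [m] · [kg·m·s⁻¹] = kg·m²·s⁻¹
  (D) [kg·m²·s⁻²] / [s⁻¹] = kg·m²·s⁻¹
  (E) J·s = N·m·s = kg·m²·s⁻¹
  (F) kg·m²
All reduce to kg·m²·s⁻¹ except (F), which is kg·m².

(F)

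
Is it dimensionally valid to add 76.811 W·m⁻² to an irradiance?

Yes

Reduce each to base SI dimensions:
  76.811 W·m⁻²:  W·m⁻² = J·s⁻¹·m⁻² = kg·s⁻³
  an irradiance:  [irradiance] = kg·s⁻³
Both are kg·s⁻³, so they have the same dimensions and can be added.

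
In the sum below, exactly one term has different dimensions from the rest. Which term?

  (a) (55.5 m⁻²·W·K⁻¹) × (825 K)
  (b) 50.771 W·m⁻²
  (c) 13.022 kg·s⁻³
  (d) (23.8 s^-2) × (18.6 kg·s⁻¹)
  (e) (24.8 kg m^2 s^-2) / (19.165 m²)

(e)

Reduce each to base SI dimensions:
  (a) [kg·s⁻³·K⁻¹] · [K] = kg·s⁻³
  (b) W·m⁻² = J·s⁻¹·m⁻² = kg·s⁻³
  (c) kg·s⁻³
  (d) [s⁻²] · [kg·s⁻¹] = kg·s⁻³
  (e) [kg·m²·s⁻²] / [m²] = kg·s⁻²
All reduce to kg·s⁻³ except (e), which is kg·s⁻².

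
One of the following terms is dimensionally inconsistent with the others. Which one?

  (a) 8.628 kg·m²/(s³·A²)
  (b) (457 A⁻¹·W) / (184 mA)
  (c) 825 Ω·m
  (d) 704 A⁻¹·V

Work out the base dimensions of each:
  (a) kg·m²·s⁻³·A⁻²
  (b) [kg·m²·s⁻³·A⁻¹] / [A] = kg·m²·s⁻³·A⁻²
  (c) Ω·m = V·A⁻¹·m = kg·m³·s⁻³·A⁻²
  (d) V·A⁻¹ = J·C⁻¹·A⁻¹ = kg·m²·s⁻³·A⁻²
All reduce to kg·m²·s⁻³·A⁻² except (c), which is kg·m³·s⁻³·A⁻².

(c)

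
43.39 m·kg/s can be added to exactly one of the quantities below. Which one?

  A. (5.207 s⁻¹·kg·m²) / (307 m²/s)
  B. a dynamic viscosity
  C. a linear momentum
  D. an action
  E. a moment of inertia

C.

Reference: kg·m·s⁻¹.
Each option:
  A. [kg·m²·s⁻¹] / [m²·s⁻¹] = kg
  B. [dynamic viscosity] = kg·m⁻¹·s⁻¹
  C. [linear momentum] = kg·m·s⁻¹  ← same
  D. [action] = kg·m²·s⁻¹
  E. [moment of inertia] = kg·m²
Only C. matches kg·m·s⁻¹.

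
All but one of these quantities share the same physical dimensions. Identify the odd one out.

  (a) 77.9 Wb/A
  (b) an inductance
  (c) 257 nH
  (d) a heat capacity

(d)

Work out the base dimensions of each:
  (a) Wb·A⁻¹ = V·s·A⁻¹ = kg·m²·s⁻²·A⁻²
  (b) [inductance] = kg·m²·s⁻²·A⁻²
  (c) H = V·s·A⁻¹ = kg·m²·s⁻²·A⁻²
  (d) [heat capacity] = kg·m²·s⁻²·K⁻¹
All reduce to kg·m²·s⁻²·A⁻² except (d), which is kg·m²·s⁻²·K⁻¹.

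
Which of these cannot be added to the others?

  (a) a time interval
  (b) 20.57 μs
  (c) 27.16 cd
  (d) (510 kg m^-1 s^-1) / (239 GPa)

(c)

Expand each in SI base units:
  (a) [time interval] = s
  (b) s
  (c) cd
  (d) [kg·m⁻¹·s⁻¹] / [kg·m⁻¹·s⁻²] = s
All reduce to s except (c), which is cd.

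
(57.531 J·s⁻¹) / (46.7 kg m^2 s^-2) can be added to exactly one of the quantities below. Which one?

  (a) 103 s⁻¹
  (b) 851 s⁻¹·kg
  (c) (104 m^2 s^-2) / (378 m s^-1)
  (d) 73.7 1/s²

(a)

Reference: [kg·m²·s⁻³] / [kg·m²·s⁻²] = s⁻¹.
Each option:
  (a) s⁻¹  ← same
  (b) kg·s⁻¹
  (c) [m²·s⁻²] / [m·s⁻¹] = m·s⁻¹
  (d) s⁻²
Only (a) matches s⁻¹.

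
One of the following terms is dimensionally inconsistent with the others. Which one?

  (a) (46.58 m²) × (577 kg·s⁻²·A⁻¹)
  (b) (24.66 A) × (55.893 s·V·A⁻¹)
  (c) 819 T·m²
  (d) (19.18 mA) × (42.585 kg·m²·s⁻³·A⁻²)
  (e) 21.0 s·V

Reduce each to base SI dimensions:
  (a) [m²] · [kg·s⁻²·A⁻¹] = kg·m²·s⁻²·A⁻¹
  (b) [A] · [kg·m²·s⁻²·A⁻²] = kg·m²·s⁻²·A⁻¹
  (c) T·m² = Wb·m⁻²·m² = kg·m²·s⁻²·A⁻¹
  (d) [A] · [kg·m²·s⁻³·A⁻²] = kg·m²·s⁻³·A⁻¹
  (e) V·s = J·C⁻¹·s = kg·m²·s⁻²·A⁻¹
All reduce to kg·m²·s⁻²·A⁻¹ except (d), which is kg·m²·s⁻³·A⁻¹.

(d)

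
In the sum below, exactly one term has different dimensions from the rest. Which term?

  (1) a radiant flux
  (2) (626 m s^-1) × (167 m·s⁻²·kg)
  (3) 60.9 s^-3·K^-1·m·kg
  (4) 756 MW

(3)

Work out the base dimensions of each:
  (1) [radiant flux] = kg·m²·s⁻³
  (2) [m·s⁻¹] · [kg·m·s⁻²] = kg·m²·s⁻³
  (3) kg·m·s⁻³·K⁻¹
  (4) W = J·s⁻¹ = kg·m²·s⁻³
All reduce to kg·m²·s⁻³ except (3), which is kg·m·s⁻³·K⁻¹.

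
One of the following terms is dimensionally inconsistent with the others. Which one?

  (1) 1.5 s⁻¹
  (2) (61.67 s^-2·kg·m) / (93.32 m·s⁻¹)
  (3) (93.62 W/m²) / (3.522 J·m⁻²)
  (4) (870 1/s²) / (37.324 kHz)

Dimensions:
  (1) s⁻¹
  (2) [kg·m·s⁻²] / [m·s⁻¹] = kg·s⁻¹
  (3) [kg·s⁻³] / [kg·s⁻²] = s⁻¹
  (4) [s⁻²] / [s⁻¹] = s⁻¹
All reduce to s⁻¹ except (2), which is kg·s⁻¹.

(2)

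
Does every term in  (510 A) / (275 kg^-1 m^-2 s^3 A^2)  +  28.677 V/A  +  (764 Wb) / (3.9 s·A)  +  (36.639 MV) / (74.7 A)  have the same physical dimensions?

Expand each in SI base units:
  (510 A) / (275 kg^-1 m^-2 s^3 A^2):  [A] / [kg⁻¹·m⁻²·s³·A²] = kg·m²·s⁻³·A⁻¹
  28.677 V/A:  V·A⁻¹ = J·C⁻¹·A⁻¹ = kg·m²·s⁻³·A⁻²
  (764 Wb) / (3.9 s·A):  [kg·m²·s⁻²·A⁻¹] / [s·A] = kg·m²·s⁻³·A⁻²
  (36.639 MV) / (74.7 A):  [kg·m²·s⁻³·A⁻¹] / [A] = kg·m²·s⁻³·A⁻²
The terms do not share a single dimension (kg·m²·s⁻³·A⁻² vs kg·m²·s⁻³·A⁻¹).

No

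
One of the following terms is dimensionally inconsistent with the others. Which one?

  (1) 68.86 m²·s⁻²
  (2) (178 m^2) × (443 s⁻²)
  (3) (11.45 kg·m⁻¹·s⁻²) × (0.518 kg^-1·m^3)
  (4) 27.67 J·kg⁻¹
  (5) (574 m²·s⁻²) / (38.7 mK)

(5)

In SI base units:
  (1) m²·s⁻²
  (2) [m²] · [s⁻²] = m²·s⁻²
  (3) [kg·m⁻¹·s⁻²] · [kg⁻¹·m³] = m²·s⁻²
  (4) J·kg⁻¹ = N·m·kg⁻¹ = m²·s⁻²
  (5) [m²·s⁻²] / [K] = m²·s⁻²·K⁻¹
All reduce to m²·s⁻² except (5), which is m²·s⁻²·K⁻¹.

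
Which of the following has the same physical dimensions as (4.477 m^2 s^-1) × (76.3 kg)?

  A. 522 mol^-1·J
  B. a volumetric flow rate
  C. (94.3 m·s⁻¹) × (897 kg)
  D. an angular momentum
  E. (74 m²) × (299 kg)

Reference: [m²·s⁻¹] · [kg] = kg·m²·s⁻¹.
Each option:
  A. J·mol⁻¹ = N·m·mol⁻¹ = kg·m²·s⁻²·mol⁻¹
  B. [volumetric flow rate] = m³·s⁻¹
  C. [m·s⁻¹] · [kg] = kg·m·s⁻¹
  D. [angular momentum] = kg·m²·s⁻¹  ← same
  E. [m²] · [kg] = kg·m²
Only D. matches kg·m²·s⁻¹.

D.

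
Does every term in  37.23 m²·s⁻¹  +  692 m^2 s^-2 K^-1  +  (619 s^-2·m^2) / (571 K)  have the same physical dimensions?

Work out the base dimensions of each:
  37.23 m²·s⁻¹:  m²·s⁻¹
  692 m^2 s^-2 K^-1:  m²·s⁻²·K⁻¹
  (619 s^-2·m^2) / (571 K):  [m²·s⁻²] / [K] = m²·s⁻²·K⁻¹
The terms do not share a single dimension (m²·s⁻²·K⁻¹ vs m²·s⁻¹).

No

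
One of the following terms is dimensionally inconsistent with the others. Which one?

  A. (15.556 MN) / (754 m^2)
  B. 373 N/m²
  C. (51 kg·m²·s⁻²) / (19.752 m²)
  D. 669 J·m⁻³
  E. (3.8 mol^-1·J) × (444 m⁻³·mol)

Reduce each to base SI dimensions:
  A. [kg·m·s⁻²] / [m²] = kg·m⁻¹·s⁻²
  B. N·m⁻² = kg·m·s⁻²·m⁻² = kg·m⁻¹·s⁻²
  C. [kg·m²·s⁻²] / [m²] = kg·s⁻²
  D. J·m⁻³ = N·m·m⁻³ = kg·m⁻¹·s⁻²
  E. [kg·m²·s⁻²·mol⁻¹] · [m⁻³·mol] = kg·m⁻¹·s⁻²
All reduce to kg·m⁻¹·s⁻² except C., which is kg·s⁻².

C.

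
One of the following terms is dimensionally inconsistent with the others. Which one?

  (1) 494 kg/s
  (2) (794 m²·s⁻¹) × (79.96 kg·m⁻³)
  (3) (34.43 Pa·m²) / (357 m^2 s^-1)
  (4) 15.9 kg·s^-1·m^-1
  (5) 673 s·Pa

In SI base units:
  (1) kg·s⁻¹
  (2) [m²·s⁻¹] · [kg·m⁻³] = kg·m⁻¹·s⁻¹
  (3) [kg·m·s⁻²] / [m²·s⁻¹] = kg·m⁻¹·s⁻¹
  (4) kg·m⁻¹·s⁻¹
  (5) Pa·s = N·m⁻²·s = kg·m⁻¹·s⁻¹
All reduce to kg·m⁻¹·s⁻¹ except (1), which is kg·s⁻¹.

(1)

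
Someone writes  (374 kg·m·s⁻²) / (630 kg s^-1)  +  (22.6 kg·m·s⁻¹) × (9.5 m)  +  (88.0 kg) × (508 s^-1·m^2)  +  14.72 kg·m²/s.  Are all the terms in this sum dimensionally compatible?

Dimensions:
  (374 kg·m·s⁻²) / (630 kg s^-1):  [kg·m·s⁻²] / [kg·s⁻¹] = m·s⁻¹
  (22.6 kg·m·s⁻¹) × (9.5 m):  [kg·m·s⁻¹] · [m] = kg·m²·s⁻¹
  (88.0 kg) × (508 s^-1·m^2):  [kg] · [m²·s⁻¹] = kg·m²·s⁻¹
  14.72 kg·m²/s:  kg·m²·s⁻¹
The terms do not share a single dimension (kg·m²·s⁻¹ vs m·s⁻¹).

No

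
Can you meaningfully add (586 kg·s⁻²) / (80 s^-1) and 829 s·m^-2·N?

Dimensions:
  (586 kg·s⁻²) / (80 s^-1):  [kg·s⁻²] / [s⁻¹] = kg·s⁻¹
  829 s·m^-2·N:  N·s·m⁻² = kg·m·s⁻²·s·m⁻² = kg·m⁻¹·s⁻¹
kg·s⁻¹ ≠ kg·m⁻¹·s⁻¹, so they cannot be added.

No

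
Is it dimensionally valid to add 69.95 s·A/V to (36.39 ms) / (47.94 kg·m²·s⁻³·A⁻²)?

Dimensions:
  69.95 s·A/V:  A·s·V⁻¹ = A·s·(J·C⁻¹)⁻¹ = kg⁻¹·m⁻²·s⁴·A²
  (36.39 ms) / (47.94 kg·m²·s⁻³·A⁻²):  [s] / [kg·m²·s⁻³·A⁻²] = kg⁻¹·m⁻²·s⁴·A²
Both are kg⁻¹·m⁻²·s⁴·A², so they have the same dimensions and can be added.

Yes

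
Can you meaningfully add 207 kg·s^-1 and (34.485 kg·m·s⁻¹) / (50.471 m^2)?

Expand each in SI base units:
  207 kg·s^-1:  kg·s⁻¹
  (34.485 kg·m·s⁻¹) / (50.471 m^2):  [kg·m·s⁻¹] / [m²] = kg·m⁻¹·s⁻¹
kg·s⁻¹ ≠ kg·m⁻¹·s⁻¹, so they cannot be added.

No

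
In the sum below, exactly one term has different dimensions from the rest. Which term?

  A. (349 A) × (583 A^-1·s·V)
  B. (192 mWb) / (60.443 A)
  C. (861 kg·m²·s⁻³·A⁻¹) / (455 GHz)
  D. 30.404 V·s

B.

Work out the base dimensions of each:
  A. [A] · [kg·m²·s⁻²·A⁻²] = kg·m²·s⁻²·A⁻¹
  B. [kg·m²·s⁻²·A⁻¹] / [A] = kg·m²·s⁻²·A⁻²
  C. [kg·m²·s⁻³·A⁻¹] / [s⁻¹] = kg·m²·s⁻²·A⁻¹
  D. V·s = J·C⁻¹·s = kg·m²·s⁻²·A⁻¹
All reduce to kg·m²·s⁻²·A⁻¹ except B., which is kg·m²·s⁻²·A⁻².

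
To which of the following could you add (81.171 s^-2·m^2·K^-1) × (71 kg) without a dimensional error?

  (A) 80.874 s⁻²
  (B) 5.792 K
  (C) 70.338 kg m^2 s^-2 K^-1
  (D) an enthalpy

Reference: [m²·s⁻²·K⁻¹] · [kg] = kg·m²·s⁻²·K⁻¹.
Each option:
  (A) s⁻²
  (B) K
  (C) kg·m²·s⁻²·K⁻¹  ← same
  (D) [enthalpy] = kg·m²·s⁻²
Only (C) matches kg·m²·s⁻²·K⁻¹.

(C)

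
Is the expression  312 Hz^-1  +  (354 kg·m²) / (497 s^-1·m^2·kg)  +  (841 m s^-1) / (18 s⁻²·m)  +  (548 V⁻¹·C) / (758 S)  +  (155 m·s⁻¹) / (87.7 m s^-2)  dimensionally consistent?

Yes

Dimensions:
  312 Hz^-1:  Hz⁻¹ = (s⁻¹)⁻¹ = s
  (354 kg·m²) / (497 s^-1·m^2·kg):  [kg·m²] / [kg·m²·s⁻¹] = s
  (841 m s^-1) / (18 s⁻²·m):  [m·s⁻¹] / [m·s⁻²] = s
  (548 V⁻¹·C) / (758 S):  [kg⁻¹·m⁻²·s⁴·A²] / [kg⁻¹·m⁻²·s³·A²] = s
  (155 m·s⁻¹) / (87.7 m s^-2):  [m·s⁻¹] / [m·s⁻²] = s
Every term reduces to s.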